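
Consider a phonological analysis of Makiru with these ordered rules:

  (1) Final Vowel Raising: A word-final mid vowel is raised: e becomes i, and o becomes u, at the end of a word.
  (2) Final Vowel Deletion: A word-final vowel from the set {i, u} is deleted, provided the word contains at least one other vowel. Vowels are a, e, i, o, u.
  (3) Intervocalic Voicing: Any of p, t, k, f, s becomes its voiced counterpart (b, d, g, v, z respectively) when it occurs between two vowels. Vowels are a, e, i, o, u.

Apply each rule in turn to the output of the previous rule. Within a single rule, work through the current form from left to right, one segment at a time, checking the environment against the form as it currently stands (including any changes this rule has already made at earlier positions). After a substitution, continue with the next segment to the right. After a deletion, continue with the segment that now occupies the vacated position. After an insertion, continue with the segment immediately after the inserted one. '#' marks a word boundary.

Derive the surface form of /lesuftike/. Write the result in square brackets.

[lezuftik]

(1) Final Vowel Raising: [lesuftike] → [lesuftiki]
(2) Final Vowel Deletion: [lesuftiki] → [lesuftik]
(3) Intervocalic Voicing: [lesuftik] → [lezuftik]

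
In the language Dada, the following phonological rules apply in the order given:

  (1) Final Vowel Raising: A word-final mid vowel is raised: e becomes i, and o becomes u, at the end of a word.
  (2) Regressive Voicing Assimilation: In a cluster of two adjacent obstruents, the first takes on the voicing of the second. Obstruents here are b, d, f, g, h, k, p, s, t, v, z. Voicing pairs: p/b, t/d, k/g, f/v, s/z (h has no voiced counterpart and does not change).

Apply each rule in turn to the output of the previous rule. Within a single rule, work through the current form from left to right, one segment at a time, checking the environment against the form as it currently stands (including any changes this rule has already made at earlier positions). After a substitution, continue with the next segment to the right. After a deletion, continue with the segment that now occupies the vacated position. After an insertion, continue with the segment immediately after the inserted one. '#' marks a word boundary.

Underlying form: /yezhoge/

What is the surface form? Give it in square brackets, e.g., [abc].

[yeshogi]

(1) Final Vowel Raising: [yezhoge] → [yezhogi]
(2) Regressive Voicing Assimilation: [yezhogi] → [yeshogi]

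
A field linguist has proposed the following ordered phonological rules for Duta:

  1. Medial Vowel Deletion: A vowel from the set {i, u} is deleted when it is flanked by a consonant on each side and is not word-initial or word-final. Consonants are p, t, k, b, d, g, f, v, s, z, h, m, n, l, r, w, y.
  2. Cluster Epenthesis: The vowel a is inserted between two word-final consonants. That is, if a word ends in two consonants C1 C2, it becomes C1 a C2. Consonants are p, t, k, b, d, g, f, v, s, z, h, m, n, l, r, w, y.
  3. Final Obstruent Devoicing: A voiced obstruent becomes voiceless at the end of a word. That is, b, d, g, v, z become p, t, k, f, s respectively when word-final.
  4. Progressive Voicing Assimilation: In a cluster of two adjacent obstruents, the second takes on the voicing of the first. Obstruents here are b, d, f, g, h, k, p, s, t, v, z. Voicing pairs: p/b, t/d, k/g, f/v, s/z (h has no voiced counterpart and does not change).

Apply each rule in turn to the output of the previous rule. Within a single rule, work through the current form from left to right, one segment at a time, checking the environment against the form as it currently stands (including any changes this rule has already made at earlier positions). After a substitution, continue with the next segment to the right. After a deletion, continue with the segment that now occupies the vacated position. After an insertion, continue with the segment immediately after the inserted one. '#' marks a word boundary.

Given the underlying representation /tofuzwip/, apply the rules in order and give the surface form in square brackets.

1 Medial Vowel Deletion: [tofuzwip] → [tofzwp]
2 Cluster Epenthesis: [tofzwp] → [tofzwap]
3 Final Obstruent Devoicing: no change — [tofzwap]
4 Progressive Voicing Assimilation: [tofzwap] → [tofswap]

[tofswap]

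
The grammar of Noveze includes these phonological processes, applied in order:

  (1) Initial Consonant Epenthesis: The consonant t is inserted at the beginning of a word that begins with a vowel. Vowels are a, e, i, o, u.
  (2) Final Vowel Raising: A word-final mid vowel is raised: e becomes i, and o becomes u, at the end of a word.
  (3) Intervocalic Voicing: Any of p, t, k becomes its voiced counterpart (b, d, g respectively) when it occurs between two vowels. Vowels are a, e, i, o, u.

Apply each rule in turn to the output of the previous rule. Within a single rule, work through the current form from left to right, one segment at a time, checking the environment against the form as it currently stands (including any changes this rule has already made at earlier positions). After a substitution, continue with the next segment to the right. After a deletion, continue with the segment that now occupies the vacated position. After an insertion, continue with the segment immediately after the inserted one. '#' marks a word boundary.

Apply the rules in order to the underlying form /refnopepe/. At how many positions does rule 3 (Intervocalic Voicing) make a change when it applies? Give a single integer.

2

(1) Initial Consonant Epenthesis: no change — [refnopepe]
(2) Final Vowel Raising: [refnopepe] → [refnopepi]
(3) Intervocalic Voicing: [refnopepi] → [refnobebi]
Rule 3 changed 2 position(s).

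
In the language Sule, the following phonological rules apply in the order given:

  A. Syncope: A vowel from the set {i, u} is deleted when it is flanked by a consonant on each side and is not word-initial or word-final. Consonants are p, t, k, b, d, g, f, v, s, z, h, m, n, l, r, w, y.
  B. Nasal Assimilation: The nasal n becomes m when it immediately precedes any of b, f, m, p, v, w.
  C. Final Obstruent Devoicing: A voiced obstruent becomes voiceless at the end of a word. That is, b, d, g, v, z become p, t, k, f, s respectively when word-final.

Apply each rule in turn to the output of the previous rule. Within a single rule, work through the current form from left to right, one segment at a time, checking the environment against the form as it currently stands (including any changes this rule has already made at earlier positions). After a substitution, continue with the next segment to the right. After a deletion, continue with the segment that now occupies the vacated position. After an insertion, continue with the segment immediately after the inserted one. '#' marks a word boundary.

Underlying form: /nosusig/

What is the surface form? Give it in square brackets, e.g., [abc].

[nossk]

A Syncope: [nosusig] → [nossg]
B Nasal Assimilation: no change — [nossg]
C Final Obstruent Devoicing: [nossg] → [nossk]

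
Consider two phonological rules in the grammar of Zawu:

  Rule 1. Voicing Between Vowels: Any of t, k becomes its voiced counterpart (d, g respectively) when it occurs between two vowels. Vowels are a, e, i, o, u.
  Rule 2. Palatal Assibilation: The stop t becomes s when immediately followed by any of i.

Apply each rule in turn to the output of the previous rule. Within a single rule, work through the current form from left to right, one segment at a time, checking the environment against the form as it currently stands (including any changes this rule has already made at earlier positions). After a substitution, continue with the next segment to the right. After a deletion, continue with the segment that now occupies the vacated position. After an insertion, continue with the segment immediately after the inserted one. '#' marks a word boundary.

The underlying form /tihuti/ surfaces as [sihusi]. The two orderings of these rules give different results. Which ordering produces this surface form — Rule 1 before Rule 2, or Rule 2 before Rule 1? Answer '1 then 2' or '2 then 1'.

Order 1 then 2:
  1 Voicing Between Vowels: [tihuti] → [tihudi]
  2 Palatal Assibilation: [tihudi] → [sihudi]
  result: [sihudi]
Order 2 then 1:
  2 Palatal Assibilation: [tihuti] → [sihusi]
  1 Voicing Between Vowels: no change — [sihusi]
  result: [sihusi]

2 then 1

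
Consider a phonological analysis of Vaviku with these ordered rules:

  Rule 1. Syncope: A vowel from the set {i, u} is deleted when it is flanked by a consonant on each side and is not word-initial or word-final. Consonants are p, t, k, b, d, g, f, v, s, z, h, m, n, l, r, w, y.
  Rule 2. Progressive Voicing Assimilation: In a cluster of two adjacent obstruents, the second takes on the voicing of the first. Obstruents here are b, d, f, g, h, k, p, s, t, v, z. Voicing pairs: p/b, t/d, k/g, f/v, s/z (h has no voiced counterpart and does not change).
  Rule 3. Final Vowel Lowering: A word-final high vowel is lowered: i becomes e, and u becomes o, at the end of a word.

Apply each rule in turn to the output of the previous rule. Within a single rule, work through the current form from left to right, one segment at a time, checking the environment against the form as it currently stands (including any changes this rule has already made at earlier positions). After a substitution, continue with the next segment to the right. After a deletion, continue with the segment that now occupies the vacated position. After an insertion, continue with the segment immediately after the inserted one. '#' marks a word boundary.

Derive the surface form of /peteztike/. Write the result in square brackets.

Rule 1 Syncope: [peteztike] → [peteztke]
Rule 2 Progressive Voicing Assimilation: [peteztke] → [petezdge]
Rule 3 Final Vowel Lowering: no change — [petezdge]

[petezdge]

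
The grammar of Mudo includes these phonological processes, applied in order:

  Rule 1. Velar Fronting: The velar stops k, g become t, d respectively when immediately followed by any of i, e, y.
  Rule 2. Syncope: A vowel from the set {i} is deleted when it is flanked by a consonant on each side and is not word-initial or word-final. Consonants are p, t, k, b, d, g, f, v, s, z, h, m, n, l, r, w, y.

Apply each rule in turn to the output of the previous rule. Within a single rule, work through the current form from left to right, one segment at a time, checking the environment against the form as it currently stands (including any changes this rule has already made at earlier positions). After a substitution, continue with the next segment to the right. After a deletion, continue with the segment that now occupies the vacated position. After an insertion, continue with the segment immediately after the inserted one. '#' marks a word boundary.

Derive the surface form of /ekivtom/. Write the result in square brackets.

Rule 1 Velar Fronting: [ekivtom] → [etivtom]
Rule 2 Syncope: [etivtom] → [etvtom]

[etvtom]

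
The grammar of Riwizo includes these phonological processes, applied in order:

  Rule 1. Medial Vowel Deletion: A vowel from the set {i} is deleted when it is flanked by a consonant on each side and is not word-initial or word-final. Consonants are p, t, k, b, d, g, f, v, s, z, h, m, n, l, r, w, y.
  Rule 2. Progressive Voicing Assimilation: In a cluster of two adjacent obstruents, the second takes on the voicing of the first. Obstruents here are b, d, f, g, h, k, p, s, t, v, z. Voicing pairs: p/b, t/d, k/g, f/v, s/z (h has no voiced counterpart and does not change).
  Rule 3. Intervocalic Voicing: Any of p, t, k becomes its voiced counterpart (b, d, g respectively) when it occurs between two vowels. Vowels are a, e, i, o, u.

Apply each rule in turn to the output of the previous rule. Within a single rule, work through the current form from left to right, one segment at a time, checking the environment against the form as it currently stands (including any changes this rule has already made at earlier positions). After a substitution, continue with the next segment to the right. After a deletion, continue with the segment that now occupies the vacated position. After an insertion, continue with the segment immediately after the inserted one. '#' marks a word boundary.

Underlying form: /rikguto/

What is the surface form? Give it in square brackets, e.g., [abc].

[rkkudo]

Rule 1 Medial Vowel Deletion: [rikguto] → [rkguto]
Rule 2 Progressive Voicing Assimilation: [rkguto] → [rkkuto]
Rule 3 Intervocalic Voicing: [rkkuto] → [rkkudo]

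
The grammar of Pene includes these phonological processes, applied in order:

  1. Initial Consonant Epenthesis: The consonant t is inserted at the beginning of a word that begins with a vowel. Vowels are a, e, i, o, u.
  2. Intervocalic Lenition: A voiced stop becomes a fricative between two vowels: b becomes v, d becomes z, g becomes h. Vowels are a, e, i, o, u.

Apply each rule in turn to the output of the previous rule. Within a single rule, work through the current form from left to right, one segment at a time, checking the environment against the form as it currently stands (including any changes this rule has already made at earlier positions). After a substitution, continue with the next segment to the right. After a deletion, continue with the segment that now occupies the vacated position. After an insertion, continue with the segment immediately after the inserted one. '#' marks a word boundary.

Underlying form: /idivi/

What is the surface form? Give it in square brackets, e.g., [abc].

[tizivi]

1 Initial Consonant Epenthesis: [idivi] → [tidivi]
2 Intervocalic Lenition: [tidivi] → [tizivi]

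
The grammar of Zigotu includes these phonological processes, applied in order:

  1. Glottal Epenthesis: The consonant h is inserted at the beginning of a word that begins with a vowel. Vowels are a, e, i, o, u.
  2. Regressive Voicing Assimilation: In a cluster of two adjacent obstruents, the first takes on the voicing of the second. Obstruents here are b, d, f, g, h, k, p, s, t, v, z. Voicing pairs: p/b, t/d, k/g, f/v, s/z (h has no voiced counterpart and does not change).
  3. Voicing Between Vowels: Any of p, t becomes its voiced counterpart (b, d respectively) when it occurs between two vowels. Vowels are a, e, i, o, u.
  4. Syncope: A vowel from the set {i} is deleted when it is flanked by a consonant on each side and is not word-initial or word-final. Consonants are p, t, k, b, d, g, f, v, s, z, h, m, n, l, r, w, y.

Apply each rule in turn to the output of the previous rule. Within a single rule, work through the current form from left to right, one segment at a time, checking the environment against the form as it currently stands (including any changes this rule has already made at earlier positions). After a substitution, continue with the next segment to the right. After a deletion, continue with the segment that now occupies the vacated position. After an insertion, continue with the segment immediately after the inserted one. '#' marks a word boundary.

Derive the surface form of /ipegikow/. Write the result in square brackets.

[hbegkow]

1 Glottal Epenthesis: [ipegikow] → [hipegikow]
2 Regressive Voicing Assimilation: no change — [hipegikow]
3 Voicing Between Vowels: [hipegikow] → [hibegikow]
4 Syncope: [hibegikow] → [hbegkow]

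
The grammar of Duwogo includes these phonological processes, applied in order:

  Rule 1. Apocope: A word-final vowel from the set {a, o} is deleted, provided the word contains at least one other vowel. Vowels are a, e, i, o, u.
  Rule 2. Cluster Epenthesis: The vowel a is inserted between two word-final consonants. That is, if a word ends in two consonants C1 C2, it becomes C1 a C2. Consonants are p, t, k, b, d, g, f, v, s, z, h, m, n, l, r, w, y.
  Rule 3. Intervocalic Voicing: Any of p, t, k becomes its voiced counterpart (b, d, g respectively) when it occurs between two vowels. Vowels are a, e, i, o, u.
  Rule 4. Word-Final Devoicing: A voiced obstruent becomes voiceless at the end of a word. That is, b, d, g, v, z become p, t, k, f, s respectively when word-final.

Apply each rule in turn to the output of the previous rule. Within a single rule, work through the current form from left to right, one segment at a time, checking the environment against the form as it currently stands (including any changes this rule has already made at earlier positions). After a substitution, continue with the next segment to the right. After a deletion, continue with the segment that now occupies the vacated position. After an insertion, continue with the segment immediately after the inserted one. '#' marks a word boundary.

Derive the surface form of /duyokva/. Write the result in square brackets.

Rule 1 Apocope: [duyokva] → [duyokv]
Rule 2 Cluster Epenthesis: [duyokv] → [duyokav]
Rule 3 Intervocalic Voicing: [duyokav] → [duyogav]
Rule 4 Word-Final Devoicing: [duyogav] → [duyogaf]

[duyogaf]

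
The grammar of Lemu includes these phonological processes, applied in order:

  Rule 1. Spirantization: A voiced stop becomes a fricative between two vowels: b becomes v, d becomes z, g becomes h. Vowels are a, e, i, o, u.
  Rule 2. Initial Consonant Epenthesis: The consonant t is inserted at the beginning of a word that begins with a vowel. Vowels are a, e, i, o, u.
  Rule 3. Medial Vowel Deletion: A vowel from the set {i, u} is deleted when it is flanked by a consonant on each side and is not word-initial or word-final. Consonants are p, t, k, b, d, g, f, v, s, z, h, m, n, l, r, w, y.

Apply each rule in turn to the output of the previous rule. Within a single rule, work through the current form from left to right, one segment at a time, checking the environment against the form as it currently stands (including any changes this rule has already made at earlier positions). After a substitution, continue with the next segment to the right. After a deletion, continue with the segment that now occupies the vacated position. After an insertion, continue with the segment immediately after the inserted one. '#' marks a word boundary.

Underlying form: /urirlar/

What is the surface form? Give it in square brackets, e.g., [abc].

Rule 1 Spirantization: no change — [urirlar]
Rule 2 Initial Consonant Epenthesis: [urirlar] → [turirlar]
Rule 3 Medial Vowel Deletion: [turirlar] → [trrlar]

[trrlar]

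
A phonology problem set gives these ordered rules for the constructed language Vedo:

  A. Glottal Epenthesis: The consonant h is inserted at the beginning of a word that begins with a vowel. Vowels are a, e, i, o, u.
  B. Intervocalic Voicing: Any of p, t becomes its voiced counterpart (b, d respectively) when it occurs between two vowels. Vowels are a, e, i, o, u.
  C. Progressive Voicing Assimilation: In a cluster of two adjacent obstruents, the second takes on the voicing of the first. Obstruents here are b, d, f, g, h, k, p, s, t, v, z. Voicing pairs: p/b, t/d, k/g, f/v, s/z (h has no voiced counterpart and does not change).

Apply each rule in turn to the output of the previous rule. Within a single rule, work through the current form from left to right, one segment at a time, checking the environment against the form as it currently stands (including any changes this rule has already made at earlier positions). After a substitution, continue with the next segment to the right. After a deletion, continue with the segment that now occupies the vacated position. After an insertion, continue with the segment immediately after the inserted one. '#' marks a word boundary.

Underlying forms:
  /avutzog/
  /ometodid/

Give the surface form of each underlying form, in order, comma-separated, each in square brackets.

[havutsog], [homedodid]

/avutzog/:
  A Glottal Epenthesis: [avutzog] → [havutzog]
  B Intervocalic Voicing: no change — [havutzog]
  C Progressive Voicing Assimilation: [havutzog] → [havutsog]
/ometodid/:
  A Glottal Epenthesis: [ometodid] → [hometodid]
  B Intervocalic Voicing: [hometodid] → [homedodid]
  C Progressive Voicing Assimilation: no change — [homedodid]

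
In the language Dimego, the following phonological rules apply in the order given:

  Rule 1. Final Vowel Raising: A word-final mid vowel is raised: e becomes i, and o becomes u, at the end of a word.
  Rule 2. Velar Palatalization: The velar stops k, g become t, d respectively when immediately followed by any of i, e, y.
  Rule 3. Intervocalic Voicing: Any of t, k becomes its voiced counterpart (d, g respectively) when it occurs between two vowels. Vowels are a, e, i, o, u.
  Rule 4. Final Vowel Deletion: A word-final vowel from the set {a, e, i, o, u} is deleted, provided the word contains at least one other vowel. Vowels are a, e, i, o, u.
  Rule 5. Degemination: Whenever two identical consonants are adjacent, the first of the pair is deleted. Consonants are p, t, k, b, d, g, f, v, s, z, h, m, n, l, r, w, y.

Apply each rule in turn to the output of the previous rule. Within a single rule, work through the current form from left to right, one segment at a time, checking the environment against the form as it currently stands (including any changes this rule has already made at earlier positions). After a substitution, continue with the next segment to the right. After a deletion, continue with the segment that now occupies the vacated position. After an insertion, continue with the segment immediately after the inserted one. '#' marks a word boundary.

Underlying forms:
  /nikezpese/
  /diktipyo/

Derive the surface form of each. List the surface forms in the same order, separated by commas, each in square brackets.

[nidezpes], [diktipy]

/nikezpese/:
  Rule 1 Final Vowel Raising: [nikezpese] → [nikezpesi]
  Rule 2 Velar Palatalization: [nikezpesi] → [nitezpesi]
  Rule 3 Intervocalic Voicing: [nitezpesi] → [nidezpesi]
  Rule 4 Final Vowel Deletion: [nidezpesi] → [nidezpes]
  Rule 5 Degemination: no change — [nidezpes]
/diktipyo/:
  Rule 1 Final Vowel Raising: [diktipyo] → [diktipyu]
  Rule 2 Velar Palatalization: no change — [diktipyu]
  Rule 3 Intervocalic Voicing: no change — [diktipyu]
  Rule 4 Final Vowel Deletion: [diktipyu] → [diktipy]
  Rule 5 Degemination: no change — [diktipy]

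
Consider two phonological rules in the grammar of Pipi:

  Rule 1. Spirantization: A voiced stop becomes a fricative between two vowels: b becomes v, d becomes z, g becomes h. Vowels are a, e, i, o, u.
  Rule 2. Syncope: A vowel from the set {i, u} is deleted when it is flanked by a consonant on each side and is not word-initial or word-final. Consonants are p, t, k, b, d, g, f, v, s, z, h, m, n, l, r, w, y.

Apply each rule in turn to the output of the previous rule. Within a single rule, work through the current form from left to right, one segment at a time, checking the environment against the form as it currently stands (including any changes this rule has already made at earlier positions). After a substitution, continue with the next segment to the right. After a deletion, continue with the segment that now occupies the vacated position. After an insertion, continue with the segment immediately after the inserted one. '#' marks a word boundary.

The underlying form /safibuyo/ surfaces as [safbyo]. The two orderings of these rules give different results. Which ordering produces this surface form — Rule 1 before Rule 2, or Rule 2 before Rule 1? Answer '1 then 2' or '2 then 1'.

2 then 1

Order 1 then 2:
  1 Spirantization: [safibuyo] → [safivuyo]
  2 Syncope: [safivuyo] → [safvyo]
  result: [safvyo]
Order 2 then 1:
  2 Syncope: [safibuyo] → [safbyo]
  1 Spirantization: no change — [safbyo]
  result: [safbyo]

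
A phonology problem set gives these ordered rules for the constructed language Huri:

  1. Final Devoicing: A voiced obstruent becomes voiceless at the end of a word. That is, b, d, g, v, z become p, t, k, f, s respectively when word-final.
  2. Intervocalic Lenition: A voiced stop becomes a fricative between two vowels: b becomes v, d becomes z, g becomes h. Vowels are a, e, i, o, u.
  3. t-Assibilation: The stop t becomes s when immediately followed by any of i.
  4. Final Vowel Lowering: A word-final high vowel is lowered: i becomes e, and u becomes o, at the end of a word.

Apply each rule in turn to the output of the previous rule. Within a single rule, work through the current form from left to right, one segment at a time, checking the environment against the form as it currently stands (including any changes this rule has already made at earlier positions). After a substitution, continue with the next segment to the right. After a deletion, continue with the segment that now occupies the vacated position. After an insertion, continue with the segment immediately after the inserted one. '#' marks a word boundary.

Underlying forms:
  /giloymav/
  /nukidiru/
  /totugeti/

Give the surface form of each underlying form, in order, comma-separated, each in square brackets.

[giloymaf], [nukiziro], [totuhese]

/giloymav/:
  1 Final Devoicing: [giloymav] → [giloymaf]
  2 Intervocalic Lenition: no change — [giloymaf]
  3 t-Assibilation: no change — [giloymaf]
  4 Final Vowel Lowering: no change — [giloymaf]
/nukidiru/:
  1 Final Devoicing: no change — [nukidiru]
  2 Intervocalic Lenition: [nukidiru] → [nukiziru]
  3 t-Assibilation: no change — [nukiziru]
  4 Final Vowel Lowering: [nukiziru] → [nukiziro]
/totugeti/:
  1 Final Devoicing: no change — [totugeti]
  2 Intervocalic Lenition: [totugeti] → [totuheti]
  3 t-Assibilation: [totuheti] → [totuhesi]
  4 Final Vowel Lowering: [totuhesi] → [totuhese]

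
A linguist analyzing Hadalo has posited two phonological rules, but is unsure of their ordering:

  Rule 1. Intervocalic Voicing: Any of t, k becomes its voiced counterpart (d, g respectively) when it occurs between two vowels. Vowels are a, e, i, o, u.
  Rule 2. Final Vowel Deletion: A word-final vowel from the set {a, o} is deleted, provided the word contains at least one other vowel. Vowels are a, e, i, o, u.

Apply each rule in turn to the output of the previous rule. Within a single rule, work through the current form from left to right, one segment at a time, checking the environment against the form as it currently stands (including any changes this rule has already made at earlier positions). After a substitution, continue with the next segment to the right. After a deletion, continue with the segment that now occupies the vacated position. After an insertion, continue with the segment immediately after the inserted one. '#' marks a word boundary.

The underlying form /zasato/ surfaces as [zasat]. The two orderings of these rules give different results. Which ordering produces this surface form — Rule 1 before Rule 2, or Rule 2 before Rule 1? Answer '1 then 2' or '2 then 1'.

2 then 1

Order 1 then 2:
  1 Intervocalic Voicing: [zasato] → [zasado]
  2 Final Vowel Deletion: [zasado] → [zasad]
  result: [zasad]
Order 2 then 1:
  2 Final Vowel Deletion: [zasato] → [zasat]
  1 Intervocalic Voicing: no change — [zasat]
  result: [zasat]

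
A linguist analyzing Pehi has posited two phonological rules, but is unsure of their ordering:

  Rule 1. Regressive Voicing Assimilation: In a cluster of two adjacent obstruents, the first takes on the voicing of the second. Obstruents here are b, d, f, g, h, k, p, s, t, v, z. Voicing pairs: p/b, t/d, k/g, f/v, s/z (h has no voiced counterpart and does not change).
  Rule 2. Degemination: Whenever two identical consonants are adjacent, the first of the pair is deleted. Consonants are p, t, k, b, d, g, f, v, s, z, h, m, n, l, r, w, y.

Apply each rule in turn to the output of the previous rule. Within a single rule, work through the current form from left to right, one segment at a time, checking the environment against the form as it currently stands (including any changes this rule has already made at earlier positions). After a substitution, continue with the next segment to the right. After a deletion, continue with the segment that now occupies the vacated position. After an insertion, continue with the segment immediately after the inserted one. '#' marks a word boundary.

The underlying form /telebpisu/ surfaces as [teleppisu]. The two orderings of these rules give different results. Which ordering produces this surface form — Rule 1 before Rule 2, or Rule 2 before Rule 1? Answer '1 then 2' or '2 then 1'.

2 then 1

Order 1 then 2:
  1 Regressive Voicing Assimilation: [telebpisu] → [teleppisu]
  2 Degemination: [teleppisu] → [telepisu]
  result: [telepisu]
Order 2 then 1:
  2 Degemination: no change — [telebpisu]
  1 Regressive Voicing Assimilation: [telebpisu] → [teleppisu]
  result: [teleppisu]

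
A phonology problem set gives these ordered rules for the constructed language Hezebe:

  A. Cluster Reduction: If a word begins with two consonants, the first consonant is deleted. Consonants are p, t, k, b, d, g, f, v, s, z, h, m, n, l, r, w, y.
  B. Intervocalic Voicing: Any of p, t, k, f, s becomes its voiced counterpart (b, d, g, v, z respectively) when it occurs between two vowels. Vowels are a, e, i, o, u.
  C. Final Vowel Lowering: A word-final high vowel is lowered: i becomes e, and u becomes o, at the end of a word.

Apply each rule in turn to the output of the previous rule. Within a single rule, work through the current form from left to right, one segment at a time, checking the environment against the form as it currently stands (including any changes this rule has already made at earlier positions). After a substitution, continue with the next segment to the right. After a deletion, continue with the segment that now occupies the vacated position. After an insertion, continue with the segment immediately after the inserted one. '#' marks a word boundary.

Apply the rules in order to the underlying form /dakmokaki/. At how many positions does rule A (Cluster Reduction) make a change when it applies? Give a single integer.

A Cluster Reduction: no change — [dakmokaki]
B Intervocalic Voicing: [dakmokaki] → [dakmogagi]
C Final Vowel Lowering: [dakmogagi] → [dakmogage]
Rule A changed 0 position(s).

0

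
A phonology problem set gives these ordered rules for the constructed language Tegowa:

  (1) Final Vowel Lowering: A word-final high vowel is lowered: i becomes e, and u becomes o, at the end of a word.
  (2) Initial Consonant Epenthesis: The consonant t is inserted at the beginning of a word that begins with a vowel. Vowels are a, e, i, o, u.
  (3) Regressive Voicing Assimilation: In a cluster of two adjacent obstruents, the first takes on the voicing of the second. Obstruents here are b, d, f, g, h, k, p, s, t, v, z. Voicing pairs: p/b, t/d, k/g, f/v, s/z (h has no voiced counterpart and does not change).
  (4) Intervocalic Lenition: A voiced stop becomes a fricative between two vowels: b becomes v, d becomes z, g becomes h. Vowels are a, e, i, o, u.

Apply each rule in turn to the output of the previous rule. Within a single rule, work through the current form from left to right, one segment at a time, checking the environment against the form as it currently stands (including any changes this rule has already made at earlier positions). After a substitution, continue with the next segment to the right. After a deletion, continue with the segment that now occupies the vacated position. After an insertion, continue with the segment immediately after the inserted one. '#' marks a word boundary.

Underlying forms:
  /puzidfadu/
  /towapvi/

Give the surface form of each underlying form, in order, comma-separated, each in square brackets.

[puzitfazo], [towabve]

/puzidfadu/:
  (1) Final Vowel Lowering: [puzidfadu] → [puzidfado]
  (2) Initial Consonant Epenthesis: no change — [puzidfado]
  (3) Regressive Voicing Assimilation: [puzidfado] → [puzitfado]
  (4) Intervocalic Lenition: [puzitfado] → [puzitfazo]
/towapvi/:
  (1) Final Vowel Lowering: [towapvi] → [towapve]
  (2) Initial Consonant Epenthesis: no change — [towapve]
  (3) Regressive Voicing Assimilation: [towapve] → [towabve]
  (4) Intervocalic Lenition: no change — [towabve]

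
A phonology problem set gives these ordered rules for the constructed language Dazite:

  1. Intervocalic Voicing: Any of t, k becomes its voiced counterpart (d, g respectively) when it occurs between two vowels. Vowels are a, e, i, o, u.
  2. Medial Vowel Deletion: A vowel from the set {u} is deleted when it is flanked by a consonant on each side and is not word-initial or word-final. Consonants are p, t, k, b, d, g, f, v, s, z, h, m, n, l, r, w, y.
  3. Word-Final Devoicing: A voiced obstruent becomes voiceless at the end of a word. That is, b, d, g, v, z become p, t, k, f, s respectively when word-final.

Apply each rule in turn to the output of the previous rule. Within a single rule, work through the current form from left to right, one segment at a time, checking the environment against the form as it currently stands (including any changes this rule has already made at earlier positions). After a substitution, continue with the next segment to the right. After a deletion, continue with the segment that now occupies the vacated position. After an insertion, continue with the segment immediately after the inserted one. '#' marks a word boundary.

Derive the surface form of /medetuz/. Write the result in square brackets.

[mededs]

1 Intervocalic Voicing: [medetuz] → [mededuz]
2 Medial Vowel Deletion: [mededuz] → [mededz]
3 Word-Final Devoicing: [mededz] → [mededs]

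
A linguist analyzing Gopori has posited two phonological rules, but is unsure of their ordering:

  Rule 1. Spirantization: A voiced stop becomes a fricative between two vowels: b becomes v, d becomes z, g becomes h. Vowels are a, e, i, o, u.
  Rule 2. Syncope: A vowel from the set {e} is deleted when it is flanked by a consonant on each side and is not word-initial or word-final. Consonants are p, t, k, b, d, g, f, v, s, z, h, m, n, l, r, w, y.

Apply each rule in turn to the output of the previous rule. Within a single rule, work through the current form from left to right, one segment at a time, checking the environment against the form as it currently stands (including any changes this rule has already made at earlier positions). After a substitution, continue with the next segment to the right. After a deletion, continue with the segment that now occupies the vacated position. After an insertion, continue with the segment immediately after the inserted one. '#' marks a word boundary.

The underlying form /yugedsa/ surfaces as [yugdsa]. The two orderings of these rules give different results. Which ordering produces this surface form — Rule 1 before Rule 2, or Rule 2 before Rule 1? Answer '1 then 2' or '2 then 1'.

Order 1 then 2:
  1 Spirantization: [yugedsa] → [yuhedsa]
  2 Syncope: [yuhedsa] → [yuhdsa]
  result: [yuhdsa]
Order 2 then 1:
  2 Syncope: [yugedsa] → [yugdsa]
  1 Spirantization: no change — [yugdsa]
  result: [yugdsa]

2 then 1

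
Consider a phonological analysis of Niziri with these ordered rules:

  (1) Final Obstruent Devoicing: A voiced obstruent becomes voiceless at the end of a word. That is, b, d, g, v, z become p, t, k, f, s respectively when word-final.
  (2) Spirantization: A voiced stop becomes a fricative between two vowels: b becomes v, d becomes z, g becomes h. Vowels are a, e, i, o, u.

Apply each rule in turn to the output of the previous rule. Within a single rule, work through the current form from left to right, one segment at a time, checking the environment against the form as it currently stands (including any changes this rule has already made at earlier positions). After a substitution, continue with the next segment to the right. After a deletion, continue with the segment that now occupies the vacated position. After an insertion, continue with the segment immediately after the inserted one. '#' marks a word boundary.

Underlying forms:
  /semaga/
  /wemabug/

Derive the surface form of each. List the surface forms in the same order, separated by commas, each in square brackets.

/semaga/:
  (1) Final Obstruent Devoicing: no change — [semaga]
  (2) Spirantization: [semaga] → [semaha]
/wemabug/:
  (1) Final Obstruent Devoicing: [wemabug] → [wemabuk]
  (2) Spirantization: [wemabuk] → [wemavuk]

[semaha], [wemavuk]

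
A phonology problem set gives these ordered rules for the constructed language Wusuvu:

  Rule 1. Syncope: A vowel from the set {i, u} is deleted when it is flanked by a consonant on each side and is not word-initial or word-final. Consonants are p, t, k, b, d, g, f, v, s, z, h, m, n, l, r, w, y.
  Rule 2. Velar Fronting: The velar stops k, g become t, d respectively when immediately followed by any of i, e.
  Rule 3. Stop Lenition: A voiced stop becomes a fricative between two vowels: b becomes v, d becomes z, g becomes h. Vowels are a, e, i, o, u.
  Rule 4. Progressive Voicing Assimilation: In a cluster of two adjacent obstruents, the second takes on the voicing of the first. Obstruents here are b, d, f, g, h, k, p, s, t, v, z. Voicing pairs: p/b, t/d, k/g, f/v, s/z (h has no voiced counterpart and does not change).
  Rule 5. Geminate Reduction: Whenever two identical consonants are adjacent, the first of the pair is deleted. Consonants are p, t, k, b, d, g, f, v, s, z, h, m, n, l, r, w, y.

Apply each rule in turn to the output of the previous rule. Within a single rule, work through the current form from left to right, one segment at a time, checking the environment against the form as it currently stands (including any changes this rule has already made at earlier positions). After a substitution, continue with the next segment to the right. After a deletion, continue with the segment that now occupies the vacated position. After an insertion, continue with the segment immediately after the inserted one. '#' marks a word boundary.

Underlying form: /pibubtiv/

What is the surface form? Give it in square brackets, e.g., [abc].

Rule 1 Syncope: [pibubtiv] → [pbbtv]
Rule 2 Velar Fronting: no change — [pbbtv]
Rule 3 Stop Lenition: no change — [pbbtv]
Rule 4 Progressive Voicing Assimilation: [pbbtv] → [ppptf]
Rule 5 Geminate Reduction: [ppptf] → [ptf]

[ptf]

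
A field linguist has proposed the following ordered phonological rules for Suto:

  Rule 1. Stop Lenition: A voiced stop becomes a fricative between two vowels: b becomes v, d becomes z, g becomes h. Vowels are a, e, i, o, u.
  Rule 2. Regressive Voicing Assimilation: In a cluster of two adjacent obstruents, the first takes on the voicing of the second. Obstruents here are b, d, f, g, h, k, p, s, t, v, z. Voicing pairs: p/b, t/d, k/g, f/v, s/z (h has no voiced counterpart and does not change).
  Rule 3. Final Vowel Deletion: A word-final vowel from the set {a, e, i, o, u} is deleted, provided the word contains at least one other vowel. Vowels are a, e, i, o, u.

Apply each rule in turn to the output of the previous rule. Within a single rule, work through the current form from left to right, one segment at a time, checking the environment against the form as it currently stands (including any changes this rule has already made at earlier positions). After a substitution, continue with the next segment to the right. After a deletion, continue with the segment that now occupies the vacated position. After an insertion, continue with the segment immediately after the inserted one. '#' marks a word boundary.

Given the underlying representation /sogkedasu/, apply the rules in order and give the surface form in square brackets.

[sokkezas]

Rule 1 Stop Lenition: [sogkedasu] → [sogkezasu]
Rule 2 Regressive Voicing Assimilation: [sogkezasu] → [sokkezasu]
Rule 3 Final Vowel Deletion: [sokkezasu] → [sokkezas]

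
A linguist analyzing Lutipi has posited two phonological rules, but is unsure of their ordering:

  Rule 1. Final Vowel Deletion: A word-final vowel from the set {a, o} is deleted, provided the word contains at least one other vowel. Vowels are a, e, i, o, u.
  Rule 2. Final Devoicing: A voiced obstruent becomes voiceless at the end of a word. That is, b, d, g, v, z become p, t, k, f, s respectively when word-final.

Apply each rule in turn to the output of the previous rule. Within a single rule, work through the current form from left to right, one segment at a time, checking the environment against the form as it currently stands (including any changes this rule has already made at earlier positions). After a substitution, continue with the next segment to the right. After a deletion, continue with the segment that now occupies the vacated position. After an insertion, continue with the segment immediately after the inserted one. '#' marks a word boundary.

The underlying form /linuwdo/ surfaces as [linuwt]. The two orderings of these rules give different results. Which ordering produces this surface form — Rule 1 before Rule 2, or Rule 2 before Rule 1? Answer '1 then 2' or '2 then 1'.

Order 1 then 2:
  1 Final Vowel Deletion: [linuwdo] → [linuwd]
  2 Final Devoicing: [linuwd] → [linuwt]
  result: [linuwt]
Order 2 then 1:
  2 Final Devoicing: no change — [linuwdo]
  1 Final Vowel Deletion: [linuwdo] → [linuwd]
  result: [linuwd]

1 then 2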